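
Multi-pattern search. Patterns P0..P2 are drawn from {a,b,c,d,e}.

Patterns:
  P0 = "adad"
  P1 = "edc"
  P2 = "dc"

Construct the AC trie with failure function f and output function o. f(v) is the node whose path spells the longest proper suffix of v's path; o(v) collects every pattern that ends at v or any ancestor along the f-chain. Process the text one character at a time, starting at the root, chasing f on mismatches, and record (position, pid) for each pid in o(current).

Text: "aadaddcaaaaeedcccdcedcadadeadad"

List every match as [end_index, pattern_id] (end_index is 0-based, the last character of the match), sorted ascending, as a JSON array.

Construct AC machine:
Trie nodes:
  0='ε' goto a→1 d→8 e→5
  1='a' goto d→2
  2='ad' goto a→3
  3='ada' goto d→4
  4='adad' goto ·  ←P0
  5='e' goto d→6
  6='ed' goto c→7
  7='edc' goto ·  ←P1
  8='d' goto c→9
  9='dc' goto ·  ←P2

Failure links (BFS by depth):
  n1('a'): parent n0 fail=0; on 'a' 0 → fail=0;  out ∅∪∅=∅
  n5('e'): parent n0 fail=0; on 'e' 0 → fail=0;  out ∅∪∅=∅
  n8('d'): parent n0 fail=0; on 'd' 0 → fail=0;  out ∅∪∅=∅
  n2('ad'): parent n1 fail=0; on 'd' 0 → fail=8;  out ∅∪∅=∅
  n6('ed'): parent n5 fail=0; on 'd' 0 → fail=8;  out ∅∪∅=∅
  n9('dc'): parent n8 fail=0; on 'c' 0 → fail=0;  out {2}∪∅={2}
  n3('ada'): parent n2 fail=8; on 'a' 8→0 → fail=1;  out ∅∪∅=∅
  n7('edc'): parent n6 fail=8; on 'c' 8 → fail=9;  out {1}∪{2}={1,2}
  n4('adad'): parent n3 fail=1; on 'd' 1 → fail=2;  out {0}∪∅={0}

Scan:
pos 0 'a': at 1
pos 1 'a': at 1 (via fail)
pos 2 'd': at 2
pos 3 'a': at 3
pos 4 'd': at 4  ** P0@[1:4]
pos 5 'd': at 8 (via fail)
pos 6 'c': at 9  ** P2@[5:6]
pos 7 'a': at 1 (via fail)
pos 8 'a': at 1 (via fail)
pos 9 'a': at 1 (via fail)
pos 10 'a': at 1 (via fail)
pos 11 'e': at 5 (via fail)
pos 12 'e': at 5 (via fail)
pos 13 'd': at 6
pos 14 'c': at 7  ** P1@[12:14],P2@[13:14]
pos 15 'c': at 0 (via fail)
pos 16 'c': at 0
pos 17 'd': at 8
pos 18 'c': at 9  ** P2@[17:18]
pos 19 'e': at 5 (via fail)
pos 20 'd': at 6
pos 21 'c': at 7  ** P1@[19:21],P2@[20:21]
pos 22 'a': at 1 (via fail)
pos 23 'd': at 2
pos 24 'a': at 3
pos 25 'd': at 4  ** P0@[22:25]
pos 26 'e': at 5 (via fail)
pos 27 'a': at 1 (via fail)
pos 28 'd': at 2
pos 29 'a': at 3
pos 30 'd': at 4  ** P0@[27:30]

Matches: [[4,0],[6,2],[14,1],[14,2],[18,2],[21,1],[21,2],[25,0],[30,0]]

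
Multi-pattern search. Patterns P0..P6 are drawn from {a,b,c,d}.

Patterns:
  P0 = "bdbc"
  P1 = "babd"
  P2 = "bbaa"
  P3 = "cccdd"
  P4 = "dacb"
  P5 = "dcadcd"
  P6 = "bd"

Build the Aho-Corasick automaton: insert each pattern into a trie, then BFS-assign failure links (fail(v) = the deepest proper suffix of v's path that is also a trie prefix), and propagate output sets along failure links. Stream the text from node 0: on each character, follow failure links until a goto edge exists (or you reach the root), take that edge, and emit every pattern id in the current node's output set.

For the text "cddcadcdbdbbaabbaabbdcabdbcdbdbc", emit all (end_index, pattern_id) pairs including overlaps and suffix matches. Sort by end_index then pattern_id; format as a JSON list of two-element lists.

Build automaton:
Trie nodes:
  0='ε' goto b→1 c→11 d→16
  1='b' goto a→5 b→8 d→2
  2='bd' goto b→3  ←P6
  3='bdb' goto c→4
  4='bdbc' goto ·  ←P0
  5='ba' goto b→6
  6='bab' goto d→7
  7='babd' goto ·  ←P1
  8='bb' goto a→9
  9='bba' goto a→10
  10='bbaa' goto ·  ←P2
  11='c' goto c→12
  12='cc' goto c→13
  13='ccc' goto d→14
  14='cccd' goto d→15
  15='cccdd' goto ·  ←P3
  16='d' goto a→17 c→20
  17='da' goto c→18
  18='dac' goto b→19
  19='dacb' goto ·  ←P4
  20='dc' goto a→21
  21='dca' goto d→22
  22='dcad' goto c→23
  23='dcadc' goto d→24
  24='dcadcd' goto ·  ←P5

Failure links (BFS by depth):
  fail(1) 'b': from fail(0)=0 chase 'b': 0 ⇒ 0;  out=∅∪out(0)=∅
  fail(11) 'c': from fail(0)=0 chase 'c': 0 ⇒ 0;  out=∅∪out(0)=∅
  fail(16) 'd': from fail(0)=0 chase 'd': 0 ⇒ 0;  out=∅∪out(0)=∅
  fail(2) 'bd': from fail(1)=0 chase 'd': 0 ⇒ 16;  out={6}∪out(16)={6}
  fail(5) 'ba': from fail(1)=0 chase 'a': 0 ⇒ 0;  out=∅∪out(0)=∅
  fail(8) 'bb': from fail(1)=0 chase 'b': 0 ⇒ 1;  out=∅∪out(1)=∅
  fail(12) 'cc': from fail(11)=0 chase 'c': 0 ⇒ 11;  out=∅∪out(11)=∅
  fail(17) 'da': from fail(16)=0 chase 'a': 0 ⇒ 0;  out=∅∪out(0)=∅
  fail(20) 'dc': from fail(16)=0 chase 'c': 0 ⇒ 11;  out=∅∪out(11)=∅
  fail(3) 'bdb': from fail(2)=16 chase 'b': 16→0 ⇒ 1;  out=∅∪out(1)=∅
  fail(6) 'bab': from fail(5)=0 chase 'b': 0 ⇒ 1;  out=∅∪out(1)=∅
  fail(9) 'bba': from fail(8)=1 chase 'a': 1 ⇒ 5;  out=∅∪out(5)=∅
  fail(13) 'ccc': from fail(12)=11 chase 'c': 11 ⇒ 12;  out=∅∪out(12)=∅
  fail(18) 'dac': from fail(17)=0 chase 'c': 0 ⇒ 11;  out=∅∪out(11)=∅
  fail(21) 'dca': from fail(20)=11 chase 'a': 11→0 ⇒ 0;  out=∅∪out(0)=∅
  fail(4) 'bdbc': from fail(3)=1 chase 'c': 1→0 ⇒ 11;  out={0}∪out(11)={0}
  fail(7) 'babd': from fail(6)=1 chase 'd': 1 ⇒ 2;  out={1}∪out(2)={1,6}
  fail(10) 'bbaa': from fail(9)=5 chase 'a': 5→0 ⇒ 0;  out={2}∪out(0)={2}
  fail(14) 'cccd': from fail(13)=12 chase 'd': 12→11→0 ⇒ 16;  out=∅∪out(16)=∅
  fail(19) 'dacb': from fail(18)=11 chase 'b': 11→0 ⇒ 1;  out={4}∪out(1)={4}
  fail(22) 'dcad': from fail(21)=0 chase 'd': 0 ⇒ 16;  out=∅∪out(16)=∅
  fail(15) 'cccdd': from fail(14)=16 chase 'd': 16→0 ⇒ 16;  out={3}∪out(16)={3}
  fail(23) 'dcadc': from fail(22)=16 chase 'c': 16 ⇒ 20;  out=∅∪out(20)=∅
  fail(24) 'dcadcd': from fail(23)=20 chase 'd': 20→11→0 ⇒ 16;  out={5}∪out(16)={5}

Text stream:
pos 0 'c': at 11
pos 1 'd': at 16 (fail-walked)
pos 2 'd': at 16 (fail-walked)
pos 3 'c': at 20
pos 4 'a': at 21
pos 5 'd': at 22
pos 6 'c': at 23
pos 7 'd': at 24  ** P5@[2:7]
pos 8 'b': at 1 (fail-walked)
pos 9 'd': at 2  ** P6@[8:9]
pos 10 'b': at 3
pos 11 'b': at 8 (fail-walked)
pos 12 'a': at 9
pos 13 'a': at 10  ** P2@[10:13]
pos 14 'b': at 1 (fail-walked)
pos 15 'b': at 8
pos 16 'a': at 9
pos 17 'a': at 10  ** P2@[14:17]
pos 18 'b': at 1 (fail-walked)
pos 19 'b': at 8
pos 20 'd': at 2 (fail-walked)  ** P6@[19:20]
pos 21 'c': at 20 (fail-walked)
pos 22 'a': at 21
pos 23 'b': at 1 (fail-walked)
pos 24 'd': at 2  ** P6@[23:24]
pos 25 'b': at 3
pos 26 'c': at 4  ** P0@[23:26]
pos 27 'd': at 16 (fail-walked)
pos 28 'b': at 1 (fail-walked)
pos 29 'd': at 2  ** P6@[28:29]
pos 30 'b': at 3
pos 31 'c': at 4  ** P0@[28:31]

All matches (sorted): [[7,5],[9,6],[13,2],[17,2],[20,6],[24,6],[26,0],[29,6],[31,0]]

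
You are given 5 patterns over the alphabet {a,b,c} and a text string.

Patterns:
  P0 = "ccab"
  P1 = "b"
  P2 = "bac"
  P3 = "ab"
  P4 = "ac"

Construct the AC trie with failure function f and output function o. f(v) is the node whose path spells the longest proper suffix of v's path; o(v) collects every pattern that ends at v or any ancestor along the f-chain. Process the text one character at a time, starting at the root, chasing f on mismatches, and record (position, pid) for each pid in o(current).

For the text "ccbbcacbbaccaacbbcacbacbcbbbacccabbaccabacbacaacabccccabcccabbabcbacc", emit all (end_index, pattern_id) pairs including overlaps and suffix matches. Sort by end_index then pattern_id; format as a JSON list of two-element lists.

Construct AC machine:
Trie (insert patterns):
  0='ε' goto a→8 b→5 c→1
  1='c' goto c→2
  2='cc' goto a→3
  3='cca' goto b→4
  4='ccab' goto ·  ←P0
  5='b' goto a→6  ←P1
  6='ba' goto c→7
  7='bac' goto ·  ←P2
  8='a' goto b→9 c→10
  9='ab' goto ·  ←P3
  10='ac' goto ·  ←P4

BFS fail/out derivation:
  fail(1) 'c': from fail(0)=0 chase 'c': 0 ⇒ 0;  out=∅∪out(0)=∅
  fail(5) 'b': from fail(0)=0 chase 'b': 0 ⇒ 0;  out={1}∪out(0)={1}
  fail(8) 'a': from fail(0)=0 chase 'a': 0 ⇒ 0;  out=∅∪out(0)=∅
  fail(2) 'cc': from fail(1)=0 chase 'c': 0 ⇒ 1;  out=∅∪out(1)=∅
  fail(6) 'ba': from fail(5)=0 chase 'a': 0 ⇒ 8;  out=∅∪out(8)=∅
  fail(9) 'ab': from fail(8)=0 chase 'b': 0 ⇒ 5;  out={3}∪out(5)={1,3}
  fail(10) 'ac': from fail(8)=0 chase 'c': 0 ⇒ 1;  out={4}∪out(1)={4}
  fail(3) 'cca': from fail(2)=1 chase 'a': 1→0 ⇒ 8;  out=∅∪out(8)=∅
  fail(7) 'bac': from fail(6)=8 chase 'c': 8 ⇒ 10;  out={2}∪out(10)={2,4}
  fail(4) 'ccab': from fail(3)=8 chase 'b': 8 ⇒ 9;  out={0}∪out(9)={0,1,3}

Scan:
pos 0 'c': at 1
pos 1 'c': at 2
pos 2 'b': at 5 (fail-walked)  ** P1@[2:2]
pos 3 'b': at 5 (fail-walked)  ** P1@[3:3]
pos 4 'c': at 1 (fail-walked)
pos 5 'a': at 8 (fail-walked)
pos 6 'c': at 10  ** P4@[5:6]
pos 7 'b': at 5 (fail-walked)  ** P1@[7:7]
pos 8 'b': at 5 (fail-walked)  ** P1@[8:8]
pos 9 'a': at 6
pos 10 'c': at 7  ** P2@[8:10],P4@[9:10]
pos 11 'c': at 2 (fail-walked)
pos 12 'a': at 3
pos 13 'a': at 8 (fail-walked)
pos 14 'c': at 10  ** P4@[13:14]
pos 15 'b': at 5 (fail-walked)  ** P1@[15:15]
pos 16 'b': at 5 (fail-walked)  ** P1@[16:16]
pos 17 'c': at 1 (fail-walked)
pos 18 'a': at 8 (fail-walked)
pos 19 'c': at 10  ** P4@[18:19]
pos 20 'b': at 5 (fail-walked)  ** P1@[20:20]
pos 21 'a': at 6
pos 22 'c': at 7  ** P2@[20:22],P4@[21:22]
pos 23 'b': at 5 (fail-walked)  ** P1@[23:23]
pos 24 'c': at 1 (fail-walked)
pos 25 'b': at 5 (fail-walked)  ** P1@[25:25]
pos 26 'b': at 5 (fail-walked)  ** P1@[26:26]
pos 27 'b': at 5 (fail-walked)  ** P1@[27:27]
pos 28 'a': at 6
pos 29 'c': at 7  ** P2@[27:29],P4@[28:29]
pos 30 'c': at 2 (fail-walked)
pos 31 'c': at 2 (fail-walked)
pos 32 'a': at 3
pos 33 'b': at 4  ** P0@[30:33],P1@[33:33],P3@[32:33]
pos 34 'b': at 5 (fail-walked)  ** P1@[34:34]
pos 35 'a': at 6
pos 36 'c': at 7  ** P2@[34:36],P4@[35:36]
pos 37 'c': at 2 (fail-walked)
pos 38 'a': at 3
pos 39 'b': at 4  ** P0@[36:39],P1@[39:39],P3@[38:39]
pos 40 'a': at 6 (fail-walked)
pos 41 'c': at 7  ** P2@[39:41],P4@[40:41]
pos 42 'b': at 5 (fail-walked)  ** P1@[42:42]
pos 43 'a': at 6
pos 44 'c': at 7  ** P2@[42:44],P4@[43:44]
pos 45 'a': at 8 (fail-walked)
pos 46 'a': at 8 (fail-walked)
pos 47 'c': at 10  ** P4@[46:47]
pos 48 'a': at 8 (fail-walked)
pos 49 'b': at 9  ** P1@[49:49],P3@[48:49]
pos 50 'c': at 1 (fail-walked)
pos 51 'c': at 2
pos 52 'c': at 2 (fail-walked)
pos 53 'c': at 2 (fail-walked)
pos 54 'a': at 3
pos 55 'b': at 4  ** P0@[52:55],P1@[55:55],P3@[54:55]
pos 56 'c': at 1 (fail-walked)
pos 57 'c': at 2
pos 58 'c': at 2 (fail-walked)
pos 59 'a': at 3
pos 60 'b': at 4  ** P0@[57:60],P1@[60:60],P3@[59:60]
pos 61 'b': at 5 (fail-walked)  ** P1@[61:61]
pos 62 'a': at 6
pos 63 'b': at 9 (fail-walked)  ** P1@[63:63],P3@[62:63]
pos 64 'c': at 1 (fail-walked)
pos 65 'b': at 5 (fail-walked)  ** P1@[65:65]
pos 66 'a': at 6
pos 67 'c': at 7  ** P2@[65:67],P4@[66:67]
pos 68 'c': at 2 (fail-walked)

All matches (sorted): [[2,1],[3,1],[6,4],[7,1],[8,1],[10,2],[10,4],[14,4],[15,1],[16,1],[19,4],[20,1],[22,2],[22,4],[23,1],[25,1],[26,1],[27,1],[29,2],[29,4],[33,0],[33,1],[33,3],[34,1],[36,2],[36,4],[39,0],[39,1],[39,3],[41,2],[41,4],[42,1],[44,2],[44,4],[47,4],[49,1],[49,3],[55,0],[55,1],[55,3],[60,0],[60,1],[60,3],[61,1],[63,1],[63,3],[65,1],[67,2],[67,4]]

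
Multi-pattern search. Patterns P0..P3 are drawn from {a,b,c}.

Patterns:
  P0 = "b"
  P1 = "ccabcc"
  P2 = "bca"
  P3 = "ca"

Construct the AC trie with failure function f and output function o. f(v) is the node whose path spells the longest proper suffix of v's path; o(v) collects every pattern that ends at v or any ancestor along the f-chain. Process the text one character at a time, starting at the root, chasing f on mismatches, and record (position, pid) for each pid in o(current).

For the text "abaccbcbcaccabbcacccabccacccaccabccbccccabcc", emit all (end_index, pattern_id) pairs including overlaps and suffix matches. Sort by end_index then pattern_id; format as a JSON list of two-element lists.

Build automaton:
Trie (insert patterns):
  n0 'ε': b→1 c→2
  n1 'b': c→8  ←P0
  n2 'c': a→10 c→3
  n3 'cc': a→4
  n4 'cca': b→5
  n5 'ccab': c→6
  n6 'ccabc': c→7
  n7 'ccabcc': ·  ←P1
  n8 'bc': a→9
  n9 'bca': ·  ←P2
  n10 'ca': ·  ←P3

BFS fail/out derivation:
  n1('b'): parent n0 fail=0; on 'b' 0 → fail=0;  out {0}∪∅={0}
  n2('c'): parent n0 fail=0; on 'c' 0 → fail=0;  out ∅∪∅=∅
  n3('cc'): parent n2 fail=0; on 'c' 0 → fail=2;  out ∅∪∅=∅
  n8('bc'): parent n1 fail=0; on 'c' 0 → fail=2;  out ∅∪∅=∅
  n10('ca'): parent n2 fail=0; on 'a' 0 → fail=0;  out {3}∪∅={3}
  n4('cca'): parent n3 fail=2; on 'a' 2 → fail=10;  out ∅∪{3}={3}
  n9('bca'): parent n8 fail=2; on 'a' 2 → fail=10;  out {2}∪{3}={2,3}
  n5('ccab'): parent n4 fail=10; on 'b' 10→0 → fail=1;  out ∅∪{0}={0}
  n6('ccabc'): parent n5 fail=1; on 'c' 1 → fail=8;  out ∅∪∅=∅
  n7('ccabcc'): parent n6 fail=8; on 'c' 8→2 → fail=3;  out {1}∪∅={1}

Run:
[0] read 'a'  n0⇒n0
[1] read 'b'  n0⇒n1  → match P0@[1:1]
[2] read 'a'  n1⇒n0 (fail-walked)
[3] read 'c'  n0⇒n2
[4] read 'c'  n2⇒n3
[5] read 'b'  n3⇒n1 (fail-walked)  → match P0@[5:5]
[6] read 'c'  n1⇒n8
[7] read 'b'  n8⇒n1 (fail-walked)  → match P0@[7:7]
[8] read 'c'  n1⇒n8
[9] read 'a'  n8⇒n9  → match P2@[7:9],P3@[8:9]
[10] read 'c'  n9⇒n2 (fail-walked)
[11] read 'c'  n2⇒n3
[12] read 'a'  n3⇒n4  → match P3@[11:12]
[13] read 'b'  n4⇒n5  → match P0@[13:13]
[14] read 'b'  n5⇒n1 (fail-walked)  → match P0@[14:14]
[15] read 'c'  n1⇒n8
[16] read 'a'  n8⇒n9  → match P2@[14:16],P3@[15:16]
[17] read 'c'  n9⇒n2 (fail-walked)
[18] read 'c'  n2⇒n3
[19] read 'c'  n3⇒n3 (fail-walked)
[20] read 'a'  n3⇒n4  → match P3@[19:20]
[21] read 'b'  n4⇒n5  → match P0@[21:21]
[22] read 'c'  n5⇒n6
[23] read 'c'  n6⇒n7  → match P1@[18:23]
[24] read 'a'  n7⇒n4 (fail-walked)  → match P3@[23:24]
[25] read 'c'  n4⇒n2 (fail-walked)
[26] read 'c'  n2⇒n3
[27] read 'c'  n3⇒n3 (fail-walked)
[28] read 'a'  n3⇒n4  → match P3@[27:28]
[29] read 'c'  n4⇒n2 (fail-walked)
[30] read 'c'  n2⇒n3
[31] read 'a'  n3⇒n4  → match P3@[30:31]
[32] read 'b'  n4⇒n5  → match P0@[32:32]
[33] read 'c'  n5⇒n6
[34] read 'c'  n6⇒n7  → match P1@[29:34]
[35] read 'b'  n7⇒n1 (fail-walked)  → match P0@[35:35]
[36] read 'c'  n1⇒n8
[37] read 'c'  n8⇒n3 (fail-walked)
[38] read 'c'  n3⇒n3 (fail-walked)
[39] read 'c'  n3⇒n3 (fail-walked)
[40] read 'a'  n3⇒n4  → match P3@[39:40]
[41] read 'b'  n4⇒n5  → match P0@[41:41]
[42] read 'c'  n5⇒n6
[43] read 'c'  n6⇒n7  → match P1@[38:43]

Result: [[1,0],[5,0],[7,0],[9,2],[9,3],[12,3],[13,0],[14,0],[16,2],[16,3],[20,3],[21,0],[23,1],[24,3],[28,3],[31,3],[32,0],[34,1],[35,0],[40,3],[41,0],[43,1]]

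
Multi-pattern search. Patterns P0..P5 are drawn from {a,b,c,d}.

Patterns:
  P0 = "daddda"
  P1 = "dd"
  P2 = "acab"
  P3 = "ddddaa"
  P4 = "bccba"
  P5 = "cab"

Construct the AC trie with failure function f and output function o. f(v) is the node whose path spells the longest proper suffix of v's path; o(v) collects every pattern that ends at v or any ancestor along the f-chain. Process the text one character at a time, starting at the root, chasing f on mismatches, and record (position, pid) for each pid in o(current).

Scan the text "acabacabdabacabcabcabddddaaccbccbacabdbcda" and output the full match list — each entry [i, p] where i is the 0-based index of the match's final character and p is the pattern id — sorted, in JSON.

Build:
Trie nodes:
  0='ε' goto a→8 b→16 c→21 d→1
  1='d' goto a→2 d→7
  2='da' goto d→3
  3='dad' goto d→4
  4='dadd' goto d→5
  5='daddd' goto a→6
  6='daddda' goto ·  ←P0
  7='dd' goto d→12  ←P1
  8='a' goto c→9
  9='ac' goto a→10
  10='aca' goto b→11
  11='acab' goto ·  ←P2
  12='ddd' goto d→13
  13='dddd' goto a→14
  14='dddda' goto a→15
  15='ddddaa' goto ·  ←P3
  16='b' goto c→17
  17='bc' goto c→18
  18='bcc' goto b→19
  19='bccb' goto a→20
  20='bccba' goto ·  ←P4
  21='c' goto a→22
  22='ca' goto b→23
  23='cab' goto ·  ←P5

Failure links (BFS by depth):
  n1('d'): parent n0 fail=0; on 'd' 0 → fail=0;  out ∅∪∅=∅
  n8('a'): parent n0 fail=0; on 'a' 0 → fail=0;  out ∅∪∅=∅
  n16('b'): parent n0 fail=0; on 'b' 0 → fail=0;  out ∅∪∅=∅
  n21('c'): parent n0 fail=0; on 'c' 0 → fail=0;  out ∅∪∅=∅
  n2('da'): parent n1 fail=0; on 'a' 0 → fail=8;  out ∅∪∅=∅
  n7('dd'): parent n1 fail=0; on 'd' 0 → fail=1;  out {1}∪∅={1}
  n9('ac'): parent n8 fail=0; on 'c' 0 → fail=21;  out ∅∪∅=∅
  n17('bc'): parent n16 fail=0; on 'c' 0 → fail=21;  out ∅∪∅=∅
  n22('ca'): parent n21 fail=0; on 'a' 0 → fail=8;  out ∅∪∅=∅
  n3('dad'): parent n2 fail=8; on 'd' 8→0 → fail=1;  out ∅∪∅=∅
  n10('aca'): parent n9 fail=21; on 'a' 21 → fail=22;  out ∅∪∅=∅
  n12('ddd'): parent n7 fail=1; on 'd' 1 → fail=7;  out ∅∪{1}={1}
  n18('bcc'): parent n17 fail=21; on 'c' 21→0 → fail=21;  out ∅∪∅=∅
  n23('cab'): parent n22 fail=8; on 'b' 8→0 → fail=16;  out {5}∪∅={5}
  n4('dadd'): parent n3 fail=1; on 'd' 1 → fail=7;  out ∅∪{1}={1}
  n11('acab'): parent n10 fail=22; on 'b' 22 → fail=23;  out {2}∪{5}={2,5}
  n13('dddd'): parent n12 fail=7; on 'd' 7 → fail=12;  out ∅∪{1}={1}
  n19('bccb'): parent n18 fail=21; on 'b' 21→0 → fail=16;  out ∅∪∅=∅
  n5('daddd'): parent n4 fail=7; on 'd' 7 → fail=12;  out ∅∪{1}={1}
  n14('dddda'): parent n13 fail=12; on 'a' 12→7→1 → fail=2;  out ∅∪∅=∅
  n20('bccba'): parent n19 fail=16; on 'a' 16→0 → fail=8;  out {4}∪∅={4}
  n6('daddda'): parent n5 fail=12; on 'a' 12→7→1 → fail=2;  out {0}∪∅={0}
  n15('ddddaa'): parent n14 fail=2; on 'a' 2→8→0 → fail=8;  out {3}∪∅={3}

Run:
pos 0 'a': at 8
pos 1 'c': at 9
pos 2 'a': at 10
pos 3 'b': at 11  ** P2@[0:3],P5@[1:3]
pos 4 'a': at 8 (fail-walked)
pos 5 'c': at 9
pos 6 'a': at 10
pos 7 'b': at 11  ** P2@[4:7],P5@[5:7]
pos 8 'd': at 1 (fail-walked)
pos 9 'a': at 2
pos 10 'b': at 16 (fail-walked)
pos 11 'a': at 8 (fail-walked)
pos 12 'c': at 9
pos 13 'a': at 10
pos 14 'b': at 11  ** P2@[11:14],P5@[12:14]
pos 15 'c': at 17 (fail-walked)
pos 16 'a': at 22 (fail-walked)
pos 17 'b': at 23  ** P5@[15:17]
pos 18 'c': at 17 (fail-walked)
pos 19 'a': at 22 (fail-walked)
pos 20 'b': at 23  ** P5@[18:20]
pos 21 'd': at 1 (fail-walked)
pos 22 'd': at 7  ** P1@[21:22]
pos 23 'd': at 12  ** P1@[22:23]
pos 24 'd': at 13  ** P1@[23:24]
pos 25 'a': at 14
pos 26 'a': at 15  ** P3@[21:26]
pos 27 'c': at 9 (fail-walked)
pos 28 'c': at 21 (fail-walked)
pos 29 'b': at 16 (fail-walked)
pos 30 'c': at 17
pos 31 'c': at 18
pos 32 'b': at 19
pos 33 'a': at 20  ** P4@[29:33]
pos 34 'c': at 9 (fail-walked)
pos 35 'a': at 10
pos 36 'b': at 11  ** P2@[33:36],P5@[34:36]
pos 37 'd': at 1 (fail-walked)
pos 38 'b': at 16 (fail-walked)
pos 39 'c': at 17
pos 40 'd': at 1 (fail-walked)
pos 41 'a': at 2

Matches: [[3,2],[3,5],[7,2],[7,5],[14,2],[14,5],[17,5],[20,5],[22,1],[23,1],[24,1],[26,3],[33,4],[36,2],[36,5]]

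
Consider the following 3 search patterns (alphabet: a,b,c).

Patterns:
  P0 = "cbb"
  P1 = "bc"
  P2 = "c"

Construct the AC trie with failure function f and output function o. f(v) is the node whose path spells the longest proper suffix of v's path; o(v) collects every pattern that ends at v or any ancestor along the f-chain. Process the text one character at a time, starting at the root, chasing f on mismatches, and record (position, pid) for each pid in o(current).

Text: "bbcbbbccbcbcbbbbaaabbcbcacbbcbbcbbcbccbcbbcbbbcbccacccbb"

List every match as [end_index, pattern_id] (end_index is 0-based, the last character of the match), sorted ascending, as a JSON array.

Construct AC machine:
Trie nodes:
  0='ε' goto b→4 c→1
  1='c' goto b→2  [P2 ends]
  2='cb' goto b→3
  3='cbb' goto ·  [P0 ends]
  4='b' goto c→5
  5='bc' goto ·  [P1 ends]

Failure links (BFS by depth):
  n1('c'): parent n0 fail=0; on 'c' 0 → fail=0;  out {2}∪∅={2}
  n4('b'): parent n0 fail=0; on 'b' 0 → fail=0;  out ∅∪∅=∅
  n2('cb'): parent n1 fail=0; on 'b' 0 → fail=4;  out ∅∪∅=∅
  n5('bc'): parent n4 fail=0; on 'c' 0 → fail=1;  out {1}∪{2}={1,2}
  n3('cbb'): parent n2 fail=4; on 'b' 4→0 → fail=4;  out {0}∪∅={0}

Scan:
[0] read 'b'  n0⇒n4
[1] read 'b'  n4⇒n4 ·f
[2] read 'c'  n4⇒n5  emit P1@[1:2],P2@[2:2]
[3] read 'b'  n5⇒n2 ·f
[4] read 'b'  n2⇒n3  emit P0@[2:4]
[5] read 'b'  n3⇒n4 ·f
[6] read 'c'  n4⇒n5  emit P1@[5:6],P2@[6:6]
[7] read 'c'  n5⇒n1 ·f  emit P2@[7:7]
[8] read 'b'  n1⇒n2
[9] read 'c'  n2⇒n5 ·f  emit P1@[8:9],P2@[9:9]
[10] read 'b'  n5⇒n2 ·f
[11] read 'c'  n2⇒n5 ·f  emit P1@[10:11],P2@[11:11]
[12] read 'b'  n5⇒n2 ·f
[13] read 'b'  n2⇒n3  emit P0@[11:13]
[14] read 'b'  n3⇒n4 ·f
[15] read 'b'  n4⇒n4 ·f
[16] read 'a'  n4⇒n0 ·f
[17] read 'a'  n0⇒n0
[18] read 'a'  n0⇒n0
[19] read 'b'  n0⇒n4
[20] read 'b'  n4⇒n4 ·f
[21] read 'c'  n4⇒n5  emit P1@[20:21],P2@[21:21]
[22] read 'b'  n5⇒n2 ·f
[23] read 'c'  n2⇒n5 ·f  emit P1@[22:23],P2@[23:23]
[24] read 'a'  n5⇒n0 ·f
[25] read 'c'  n0⇒n1  emit P2@[25:25]
[26] read 'b'  n1⇒n2
[27] read 'b'  n2⇒n3  emit P0@[25:27]
[28] read 'c'  n3⇒n5 ·f  emit P1@[27:28],P2@[28:28]
[29] read 'b'  n5⇒n2 ·f
[30] read 'b'  n2⇒n3  emit P0@[28:30]
[31] read 'c'  n3⇒n5 ·f  emit P1@[30:31],P2@[31:31]
[32] read 'b'  n5⇒n2 ·f
[33] read 'b'  n2⇒n3  emit P0@[31:33]
[34] read 'c'  n3⇒n5 ·f  emit P1@[33:34],P2@[34:34]
[35] read 'b'  n5⇒n2 ·f
[36] read 'c'  n2⇒n5 ·f  emit P1@[35:36],P2@[36:36]
[37] read 'c'  n5⇒n1 ·f  emit P2@[37:37]
[38] read 'b'  n1⇒n2
[39] read 'c'  n2⇒n5 ·f  emit P1@[38:39],P2@[39:39]
[40] read 'b'  n5⇒n2 ·f
[41] read 'b'  n2⇒n3  emit P0@[39:41]
[42] read 'c'  n3⇒n5 ·f  emit P1@[41:42],P2@[42:42]
[43] read 'b'  n5⇒n2 ·f
[44] read 'b'  n2⇒n3  emit P0@[42:44]
[45] read 'b'  n3⇒n4 ·f
[46] read 'c'  n4⇒n5  emit P1@[45:46],P2@[46:46]
[47] read 'b'  n5⇒n2 ·f
[48] read 'c'  n2⇒n5 ·f  emit P1@[47:48],P2@[48:48]
[49] read 'c'  n5⇒n1 ·f  emit P2@[49:49]
[50] read 'a'  n1⇒n0 ·f
[51] read 'c'  n0⇒n1  emit P2@[51:51]
[52] read 'c'  n1⇒n1 ·f  emit P2@[52:52]
[53] read 'c'  n1⇒n1 ·f  emit P2@[53:53]
[54] read 'b'  n1⇒n2
[55] read 'b'  n2⇒n3  emit P0@[53:55]

Matches: [[2,1],[2,2],[4,0],[6,1],[6,2],[7,2],[9,1],[9,2],[11,1],[11,2],[13,0],[21,1],[21,2],[23,1],[23,2],[25,2],[27,0],[28,1],[28,2],[30,0],[31,1],[31,2],[33,0],[34,1],[34,2],[36,1],[36,2],[37,2],[39,1],[39,2],[41,0],[42,1],[42,2],[44,0],[46,1],[46,2],[48,1],[48,2],[49,2],[51,2],[52,2],[53,2],[55,0]]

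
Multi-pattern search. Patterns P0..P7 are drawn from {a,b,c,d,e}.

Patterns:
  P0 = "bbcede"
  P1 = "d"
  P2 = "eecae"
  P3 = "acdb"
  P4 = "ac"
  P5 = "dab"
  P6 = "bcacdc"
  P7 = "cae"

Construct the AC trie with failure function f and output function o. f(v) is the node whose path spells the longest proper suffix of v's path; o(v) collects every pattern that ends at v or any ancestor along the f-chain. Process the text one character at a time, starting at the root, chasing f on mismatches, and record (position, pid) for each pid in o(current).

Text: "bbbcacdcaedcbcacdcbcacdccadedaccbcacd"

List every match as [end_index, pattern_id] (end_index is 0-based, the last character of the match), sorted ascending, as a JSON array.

Construct AC machine:
Trie nodes:
  0='ε' goto a→13 b→1 c→24 d→7 e→8
  1='b' goto b→2 c→19
  2='bb' goto c→3
  3='bbc' goto e→4
  4='bbce' goto d→5
  5='bbced' goto e→6
  6='bbcede' goto ·  [P0 ends]
  7='d' goto a→17  [P1 ends]
  8='e' goto e→9
  9='ee' goto c→10
  10='eec' goto a→11
  11='eeca' goto e→12
  12='eecae' goto ·  [P2 ends]
  13='a' goto c→14
  14='ac' goto d→15  [P4 ends]
  15='acd' goto b→16
  16='acdb' goto ·  [P3 ends]
  17='da' goto b→18
  18='dab' goto ·  [P5 ends]
  19='bc' goto a→20
  20='bca' goto c→21
  21='bcac' goto d→22
  22='bcacd' goto c→23
  23='bcacdc' goto ·  [P6 ends]
  24='c' goto a→25
  25='ca' goto e→26
  26='cae' goto ·  [P7 ends]

BFS fail/out derivation:
  n1('b'): parent n0 fail=0; on 'b' 0 → fail=0;  out ∅∪∅=∅
  n7('d'): parent n0 fail=0; on 'd' 0 → fail=0;  out {1}∪∅={1}
  n8('e'): parent n0 fail=0; on 'e' 0 → fail=0;  out ∅∪∅=∅
  n13('a'): parent n0 fail=0; on 'a' 0 → fail=0;  out ∅∪∅=∅
  n24('c'): parent n0 fail=0; on 'c' 0 → fail=0;  out ∅∪∅=∅
  n2('bb'): parent n1 fail=0; on 'b' 0 → fail=1;  out ∅∪∅=∅
  n9('ee'): parent n8 fail=0; on 'e' 0 → fail=8;  out ∅∪∅=∅
  n14('ac'): parent n13 fail=0; on 'c' 0 → fail=24;  out {4}∪∅={4}
  n17('da'): parent n7 fail=0; on 'a' 0 → fail=13;  out ∅∪∅=∅
  n19('bc'): parent n1 fail=0; on 'c' 0 → fail=24;  out ∅∪∅=∅
  n25('ca'): parent n24 fail=0; on 'a' 0 → fail=13;  out ∅∪∅=∅
  n3('bbc'): parent n2 fail=1; on 'c' 1 → fail=19;  out ∅∪∅=∅
  n10('eec'): parent n9 fail=8; on 'c' 8→0 → fail=24;  out ∅∪∅=∅
  n15('acd'): parent n14 fail=24; on 'd' 24→0 → fail=7;  out ∅∪{1}={1}
  n18('dab'): parent n17 fail=13; on 'b' 13→0 → fail=1;  out {5}∪∅={5}
  n20('bca'): parent n19 fail=24; on 'a' 24 → fail=25;  out ∅∪∅=∅
  n26('cae'): parent n25 fail=13; on 'e' 13→0 → fail=8;  out {7}∪∅={7}
  n4('bbce'): parent n3 fail=19; on 'e' 19→24→0 → fail=8;  out ∅∪∅=∅
  n11('eeca'): parent n10 fail=24; on 'a' 24 → fail=25;  out ∅∪∅=∅
  n16('acdb'): parent n15 fail=7; on 'b' 7→0 → fail=1;  out {3}∪∅={3}
  n21('bcac'): parent n20 fail=25; on 'c' 25→13 → fail=14;  out ∅∪{4}={4}
  n5('bbced'): parent n4 fail=8; on 'd' 8→0 → fail=7;  out ∅∪{1}={1}
  n12('eecae'): parent n11 fail=25; on 'e' 25 → fail=26;  out {2}∪{7}={2,7}
  n22('bcacd'): parent n21 fail=14; on 'd' 14 → fail=15;  out ∅∪{1}={1}
  n6('bbcede'): parent n5 fail=7; on 'e' 7→0 → fail=8;  out {0}∪∅={0}
  n23('bcacdc'): parent n22 fail=15; on 'c' 15→7→0 → fail=24;  out {6}∪∅={6}

Text stream:
i=0 'b': node 0→1
i=1 'b': node 1→2
i=2 'b': node 2→2 (via fail)
i=3 'c': node 2→3
i=4 'a': node 3→20 (via fail)
i=5 'c': node 20→21  → match P4@[4:5]
i=6 'd': node 21→22  → match P1@[6:6]
i=7 'c': node 22→23  → match P6@[2:7]
i=8 'a': node 23→25 (via fail)
i=9 'e': node 25→26  → match P7@[7:9]
i=10 'd': node 26→7 (via fail)  → match P1@[10:10]
i=11 'c': node 7→24 (via fail)
i=12 'b': node 24→1 (via fail)
i=13 'c': node 1→19
i=14 'a': node 19→20
i=15 'c': node 20→21  → match P4@[14:15]
i=16 'd': node 21→22  → match P1@[16:16]
i=17 'c': node 22→23  → match P6@[12:17]
i=18 'b': node 23→1 (via fail)
i=19 'c': node 1→19
i=20 'a': node 19→20
i=21 'c': node 20→21  → match P4@[20:21]
i=22 'd': node 21→22  → match P1@[22:22]
i=23 'c': node 22→23  → match P6@[18:23]
i=24 'c': node 23→24 (via fail)
i=25 'a': node 24→25
i=26 'd': node 25→7 (via fail)  → match P1@[26:26]
i=27 'e': node 7→8 (via fail)
i=28 'd': node 8→7 (via fail)  → match P1@[28:28]
i=29 'a': node 7→17
i=30 'c': node 17→14 (via fail)  → match P4@[29:30]
i=31 'c': node 14→24 (via fail)
i=32 'b': node 24→1 (via fail)
i=33 'c': node 1→19
i=34 'a': node 19→20
i=35 'c': node 20→21  → match P4@[34:35]
i=36 'd': node 21→22  → match P1@[36:36]

Matches: [[5,4],[6,1],[7,6],[9,7],[10,1],[15,4],[16,1],[17,6],[21,4],[22,1],[23,6],[26,1],[28,1],[30,4],[35,4],[36,1]]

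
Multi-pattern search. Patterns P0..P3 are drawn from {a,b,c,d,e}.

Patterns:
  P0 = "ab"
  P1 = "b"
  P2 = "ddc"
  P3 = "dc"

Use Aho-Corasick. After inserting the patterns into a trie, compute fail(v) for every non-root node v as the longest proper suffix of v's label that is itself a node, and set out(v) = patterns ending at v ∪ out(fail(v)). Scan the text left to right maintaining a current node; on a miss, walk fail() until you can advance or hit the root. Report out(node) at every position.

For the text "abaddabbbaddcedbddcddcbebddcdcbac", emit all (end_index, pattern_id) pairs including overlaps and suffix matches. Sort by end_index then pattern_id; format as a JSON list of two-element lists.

Build:
Trie (insert patterns):
  0='ε' goto a→1 b→3 d→4
  1='a' goto b→2
  2='ab' goto ·  [P0 ends]
  3='b' goto ·  [P1 ends]
  4='d' goto c→7 d→5
  5='dd' goto c→6
  6='ddc' goto ·  [P2 ends]
  7='dc' goto ·  [P3 ends]

BFS fail/out derivation:
  n1('a'): parent n0 fail=0; on 'a' 0 → fail=0;  out ∅∪∅=∅
  n3('b'): parent n0 fail=0; on 'b' 0 → fail=0;  out {1}∪∅={1}
  n4('d'): parent n0 fail=0; on 'd' 0 → fail=0;  out ∅∪∅=∅
  n2('ab'): parent n1 fail=0; on 'b' 0 → fail=3;  out {0}∪{1}={0,1}
  n5('dd'): parent n4 fail=0; on 'd' 0 → fail=4;  out ∅∪∅=∅
  n7('dc'): parent n4 fail=0; on 'c' 0 → fail=0;  out {3}∪∅={3}
  n6('ddc'): parent n5 fail=4; on 'c' 4 → fail=7;  out {2}∪{3}={2,3}

Run:
i=0 'a': node 0→1
i=1 'b': node 1→2  emit P0@[0:1],P1@[1:1]
i=2 'a': node 2→1 (fail-walked)
i=3 'd': node 1→4 (fail-walked)
i=4 'd': node 4→5
i=5 'a': node 5→1 (fail-walked)
i=6 'b': node 1→2  emit P0@[5:6],P1@[6:6]
i=7 'b': node 2→3 (fail-walked)  emit P1@[7:7]
i=8 'b': node 3→3 (fail-walked)  emit P1@[8:8]
i=9 'a': node 3→1 (fail-walked)
i=10 'd': node 1→4 (fail-walked)
i=11 'd': node 4→5
i=12 'c': node 5→6  emit P2@[10:12],P3@[11:12]
i=13 'e': node 6→0 (fail-walked)
i=14 'd': node 0→4
i=15 'b': node 4→3 (fail-walked)  emit P1@[15:15]
i=16 'd': node 3→4 (fail-walked)
i=17 'd': node 4→5
i=18 'c': node 5→6  emit P2@[16:18],P3@[17:18]
i=19 'd': node 6→4 (fail-walked)
i=20 'd': node 4→5
i=21 'c': node 5→6  emit P2@[19:21],P3@[20:21]
i=22 'b': node 6→3 (fail-walked)  emit P1@[22:22]
i=23 'e': node 3→0 (fail-walked)
i=24 'b': node 0→3  emit P1@[24:24]
i=25 'd': node 3→4 (fail-walked)
i=26 'd': node 4→5
i=27 'c': node 5→6  emit P2@[25:27],P3@[26:27]
i=28 'd': node 6→4 (fail-walked)
i=29 'c': node 4→7  emit P3@[28:29]
i=30 'b': node 7→3 (fail-walked)  emit P1@[30:30]
i=31 'a': node 3→1 (fail-walked)
i=32 'c': node 1→0 (fail-walked)

Matches: [[1,0],[1,1],[6,0],[6,1],[7,1],[8,1],[12,2],[12,3],[15,1],[18,2],[18,3],[21,2],[21,3],[22,1],[24,1],[27,2],[27,3],[29,3],[30,1]]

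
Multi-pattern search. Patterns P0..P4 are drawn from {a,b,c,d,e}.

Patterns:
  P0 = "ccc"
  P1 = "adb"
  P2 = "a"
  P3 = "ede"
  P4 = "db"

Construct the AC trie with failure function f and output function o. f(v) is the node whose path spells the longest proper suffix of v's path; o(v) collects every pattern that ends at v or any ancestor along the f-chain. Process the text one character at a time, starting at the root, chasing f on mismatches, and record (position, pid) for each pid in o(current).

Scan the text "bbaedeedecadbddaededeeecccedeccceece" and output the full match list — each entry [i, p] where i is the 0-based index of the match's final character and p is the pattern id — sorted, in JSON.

Build:
Trie (insert patterns):
  n0 'ε': a→4 c→1 d→10 e→7
  n1 'c': c→2
  n2 'cc': c→3
  n3 'ccc': ·  [P0 ends]
  n4 'a': d→5  [P2 ends]
  n5 'ad': b→6
  n6 'adb': ·  [P1 ends]
  n7 'e': d→8
  n8 'ed': e→9
  n9 'ede': ·  [P3 ends]
  n10 'd': b→11
  n11 'db': ·  [P4 ends]

Failure links (BFS by depth):
  n1('c'): parent n0 fail=0; on 'c' 0 → fail=0;  out ∅∪∅=∅
  n4('a'): parent n0 fail=0; on 'a' 0 → fail=0;  out {2}∪∅={2}
  n7('e'): parent n0 fail=0; on 'e' 0 → fail=0;  out ∅∪∅=∅
  n10('d'): parent n0 fail=0; on 'd' 0 → fail=0;  out ∅∪∅=∅
  n2('cc'): parent n1 fail=0; on 'c' 0 → fail=1;  out ∅∪∅=∅
  n5('ad'): parent n4 fail=0; on 'd' 0 → fail=10;  out ∅∪∅=∅
  n8('ed'): parent n7 fail=0; on 'd' 0 → fail=10;  out ∅∪∅=∅
  n11('db'): parent n10 fail=0; on 'b' 0 → fail=0;  out {4}∪∅={4}
  n3('ccc'): parent n2 fail=1; on 'c' 1 → fail=2;  out {0}∪∅={0}
  n6('adb'): parent n5 fail=10; on 'b' 10 → fail=11;  out {1}∪{4}={1,4}
  n9('ede'): parent n8 fail=10; on 'e' 10→0 → fail=7;  out {3}∪∅={3}

Scan:
pos 0 'b': at 0
pos 1 'b': at 0
pos 2 'a': at 4  ** P2@[2:2]
pos 3 'e': at 7 ·f
pos 4 'd': at 8
pos 5 'e': at 9  ** P3@[3:5]
pos 6 'e': at 7 ·f
pos 7 'd': at 8
pos 8 'e': at 9  ** P3@[6:8]
pos 9 'c': at 1 ·f
pos 10 'a': at 4 ·f  ** P2@[10:10]
pos 11 'd': at 5
pos 12 'b': at 6  ** P1@[10:12],P4@[11:12]
pos 13 'd': at 10 ·f
pos 14 'd': at 10 ·f
pos 15 'a': at 4 ·f  ** P2@[15:15]
pos 16 'e': at 7 ·f
pos 17 'd': at 8
pos 18 'e': at 9  ** P3@[16:18]
pos 19 'd': at 8 ·f
pos 20 'e': at 9  ** P3@[18:20]
pos 21 'e': at 7 ·f
pos 22 'e': at 7 ·f
pos 23 'c': at 1 ·f
pos 24 'c': at 2
pos 25 'c': at 3  ** P0@[23:25]
pos 26 'e': at 7 ·f
pos 27 'd': at 8
pos 28 'e': at 9  ** P3@[26:28]
pos 29 'c': at 1 ·f
pos 30 'c': at 2
pos 31 'c': at 3  ** P0@[29:31]
pos 32 'e': at 7 ·f
pos 33 'e': at 7 ·f
pos 34 'c': at 1 ·f
pos 35 'e': at 7 ·f

Result: [[2,2],[5,3],[8,3],[10,2],[12,1],[12,4],[15,2],[18,3],[20,3],[25,0],[28,3],[31,0]]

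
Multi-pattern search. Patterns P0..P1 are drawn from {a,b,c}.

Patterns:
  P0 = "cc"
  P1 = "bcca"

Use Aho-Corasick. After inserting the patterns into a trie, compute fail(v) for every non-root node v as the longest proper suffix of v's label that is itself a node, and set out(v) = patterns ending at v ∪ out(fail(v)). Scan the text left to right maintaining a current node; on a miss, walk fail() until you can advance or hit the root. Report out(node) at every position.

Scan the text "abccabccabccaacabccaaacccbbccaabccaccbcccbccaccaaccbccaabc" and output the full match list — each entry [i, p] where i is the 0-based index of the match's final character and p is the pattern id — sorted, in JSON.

Build:
Trie nodes:
  n0 'ε': b→3 c→1
  n1 'c': c→2
  n2 'cc': ·  ←P0
  n3 'b': c→4
  n4 'bc': c→5
  n5 'bcc': a→6
  n6 'bcca': ·  ←P1

BFS fail/out derivation:
  n1('c'): parent n0 fail=0; on 'c' 0 → fail=0;  out ∅∪∅=∅
  n3('b'): parent n0 fail=0; on 'b' 0 → fail=0;  out ∅∪∅=∅
  n2('cc'): parent n1 fail=0; on 'c' 0 → fail=1;  out {0}∪∅={0}
  n4('bc'): parent n3 fail=0; on 'c' 0 → fail=1;  out ∅∪∅=∅
  n5('bcc'): parent n4 fail=1; on 'c' 1 → fail=2;  out ∅∪{0}={0}
  n6('bcca'): parent n5 fail=2; on 'a' 2→1→0 → fail=0;  out {1}∪∅={1}

Text stream:
[0] read 'a'  n0⇒n0
[1] read 'b'  n0⇒n3
[2] read 'c'  n3⇒n4
[3] read 'c'  n4⇒n5  emit P0@[2:3]
[4] read 'a'  n5⇒n6  emit P1@[1:4]
[5] read 'b'  n6⇒n3 ·f
[6] read 'c'  n3⇒n4
[7] read 'c'  n4⇒n5  emit P0@[6:7]
[8] read 'a'  n5⇒n6  emit P1@[5:8]
[9] read 'b'  n6⇒n3 ·f
[10] read 'c'  n3⇒n4
[11] read 'c'  n4⇒n5  emit P0@[10:11]
[12] read 'a'  n5⇒n6  emit P1@[9:12]
[13] read 'a'  n6⇒n0 ·f
[14] read 'c'  n0⇒n1
[15] read 'a'  n1⇒n0 ·f
[16] read 'b'  n0⇒n3
[17] read 'c'  n3⇒n4
[18] read 'c'  n4⇒n5  emit P0@[17:18]
[19] read 'a'  n5⇒n6  emit P1@[16:19]
[20] read 'a'  n6⇒n0 ·f
[21] read 'a'  n0⇒n0
[22] read 'c'  n0⇒n1
[23] read 'c'  n1⇒n2  emit P0@[22:23]
[24] read 'c'  n2⇒n2 ·f  emit P0@[23:24]
[25] read 'b'  n2⇒n3 ·f
[26] read 'b'  n3⇒n3 ·f
[27] read 'c'  n3⇒n4
[28] read 'c'  n4⇒n5  emit P0@[27:28]
[29] read 'a'  n5⇒n6  emit P1@[26:29]
[30] read 'a'  n6⇒n0 ·f
[31] read 'b'  n0⇒n3
[32] read 'c'  n3⇒n4
[33] read 'c'  n4⇒n5  emit P0@[32:33]
[34] read 'a'  n5⇒n6  emit P1@[31:34]
[35] read 'c'  n6⇒n1 ·f
[36] read 'c'  n1⇒n2  emit P0@[35:36]
[37] read 'b'  n2⇒n3 ·f
[38] read 'c'  n3⇒n4
[39] read 'c'  n4⇒n5  emit P0@[38:39]
[40] read 'c'  n5⇒n2 ·f  emit P0@[39:40]
[41] read 'b'  n2⇒n3 ·f
[42] read 'c'  n3⇒n4
[43] read 'c'  n4⇒n5  emit P0@[42:43]
[44] read 'a'  n5⇒n6  emit P1@[41:44]
[45] read 'c'  n6⇒n1 ·f
[46] read 'c'  n1⇒n2  emit P0@[45:46]
[47] read 'a'  n2⇒n0 ·f
[48] read 'a'  n0⇒n0
[49] read 'c'  n0⇒n1
[50] read 'c'  n1⇒n2  emit P0@[49:50]
[51] read 'b'  n2⇒n3 ·f
[52] read 'c'  n3⇒n4
[53] read 'c'  n4⇒n5  emit P0@[52:53]
[54] read 'a'  n5⇒n6  emit P1@[51:54]
[55] read 'a'  n6⇒n0 ·f
[56] read 'b'  n0⇒n3
[57] read 'c'  n3⇒n4

Result: [[3,0],[4,1],[7,0],[8,1],[11,0],[12,1],[18,0],[19,1],[23,0],[24,0],[28,0],[29,1],[33,0],[34,1],[36,0],[39,0],[40,0],[43,0],[44,1],[46,0],[50,0],[53,0],[54,1]]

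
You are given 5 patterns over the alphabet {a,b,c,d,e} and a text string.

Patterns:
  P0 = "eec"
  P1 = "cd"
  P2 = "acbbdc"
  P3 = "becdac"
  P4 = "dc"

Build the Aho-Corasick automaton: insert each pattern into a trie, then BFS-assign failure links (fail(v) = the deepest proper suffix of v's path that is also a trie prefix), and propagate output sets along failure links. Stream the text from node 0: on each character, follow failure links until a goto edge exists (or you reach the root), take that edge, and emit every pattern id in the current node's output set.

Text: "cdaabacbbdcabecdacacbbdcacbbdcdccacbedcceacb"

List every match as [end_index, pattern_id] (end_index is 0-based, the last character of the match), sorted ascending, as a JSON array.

Construct AC machine:
Trie (insert patterns):
  0='ε' goto a→6 b→12 c→4 d→18 e→1
  1='e' goto e→2
  2='ee' goto c→3
  3='eec' goto ·  ←P0
  4='c' goto d→5
  5='cd' goto ·  ←P1
  6='a' goto c→7
  7='ac' goto b→8
  8='acb' goto b→9
  9='acbb' goto d→10
  10='acbbd' goto c→11
  11='acbbdc' goto ·  ←P2
  12='b' goto e→13
  13='be' goto c→14
  14='bec' goto d→15
  15='becd' goto a→16
  16='becda' goto c→17
  17='becdac' goto ·  ←P3
  18='d' goto c→19
  19='dc' goto ·  ←P4

Failure links (BFS by depth):
  n1('e'): parent n0 fail=0; on 'e' 0 → fail=0;  out ∅∪∅=∅
  n4('c'): parent n0 fail=0; on 'c' 0 → fail=0;  out ∅∪∅=∅
  n6('a'): parent n0 fail=0; on 'a' 0 → fail=0;  out ∅∪∅=∅
  n12('b'): parent n0 fail=0; on 'b' 0 → fail=0;  out ∅∪∅=∅
  n18('d'): parent n0 fail=0; on 'd' 0 → fail=0;  out ∅∪∅=∅
  n2('ee'): parent n1 fail=0; on 'e' 0 → fail=1;  out ∅∪∅=∅
  n5('cd'): parent n4 fail=0; on 'd' 0 → fail=18;  out {1}∪∅={1}
  n7('ac'): parent n6 fail=0; on 'c' 0 → fail=4;  out ∅∪∅=∅
  n13('be'): parent n12 fail=0; on 'e' 0 → fail=1;  out ∅∪∅=∅
  n19('dc'): parent n18 fail=0; on 'c' 0 → fail=4;  out {4}∪∅={4}
  n3('eec'): parent n2 fail=1; on 'c' 1→0 → fail=4;  out {0}∪∅={0}
  n8('acb'): parent n7 fail=4; on 'b' 4→0 → fail=12;  out ∅∪∅=∅
  n14('bec'): parent n13 fail=1; on 'c' 1→0 → fail=4;  out ∅∪∅=∅
  n9('acbb'): parent n8 fail=12; on 'b' 12→0 → fail=12;  out ∅∪∅=∅
  n15('becd'): parent n14 fail=4; on 'd' 4 → fail=5;  out ∅∪{1}={1}
  n10('acbbd'): parent n9 fail=12; on 'd' 12→0 → fail=18;  out ∅∪∅=∅
  n16('becda'): parent n15 fail=5; on 'a' 5→18→0 → fail=6;  out ∅∪∅=∅
  n11('acbbdc'): parent n10 fail=18; on 'c' 18 → fail=19;  out {2}∪{4}={2,4}
  n17('becdac'): parent n16 fail=6; on 'c' 6 → fail=7;  out {3}∪∅={3}

Scan:
[0] read 'c'  n0⇒n4
[1] read 'd'  n4⇒n5  → match P1@[0:1]
[2] read 'a'  n5⇒n6 ·f
[3] read 'a'  n6⇒n6 ·f
[4] read 'b'  n6⇒n12 ·f
[5] read 'a'  n12⇒n6 ·f
[6] read 'c'  n6⇒n7
[7] read 'b'  n7⇒n8
[8] read 'b'  n8⇒n9
[9] read 'd'  n9⇒n10
[10] read 'c'  n10⇒n11  → match P2@[5:10],P4@[9:10]
[11] read 'a'  n11⇒n6 ·f
[12] read 'b'  n6⇒n12 ·f
[13] read 'e'  n12⇒n13
[14] read 'c'  n13⇒n14
[15] read 'd'  n14⇒n15  → match P1@[14:15]
[16] read 'a'  n15⇒n16
[17] read 'c'  n16⇒n17  → match P3@[12:17]
[18] read 'a'  n17⇒n6 ·f
[19] read 'c'  n6⇒n7
[20] read 'b'  n7⇒n8
[21] read 'b'  n8⇒n9
[22] read 'd'  n9⇒n10
[23] read 'c'  n10⇒n11  → match P2@[18:23],P4@[22:23]
[24] read 'a'  n11⇒n6 ·f
[25] read 'c'  n6⇒n7
[26] read 'b'  n7⇒n8
[27] read 'b'  n8⇒n9
[28] read 'd'  n9⇒n10
[29] read 'c'  n10⇒n11  → match P2@[24:29],P4@[28:29]
[30] read 'd'  n11⇒n5 ·f  → match P1@[29:30]
[31] read 'c'  n5⇒n19 ·f  → match P4@[30:31]
[32] read 'c'  n19⇒n4 ·f
[33] read 'a'  n4⇒n6 ·f
[34] read 'c'  n6⇒n7
[35] read 'b'  n7⇒n8
[36] read 'e'  n8⇒n13 ·f
[37] read 'd'  n13⇒n18 ·f
[38] read 'c'  n18⇒n19  → match P4@[37:38]
[39] read 'c'  n19⇒n4 ·f
[40] read 'e'  n4⇒n1 ·f
[41] read 'a'  n1⇒n6 ·f
[42] read 'c'  n6⇒n7
[43] read 'b'  n7⇒n8

Matches: [[1,1],[10,2],[10,4],[15,1],[17,3],[23,2],[23,4],[29,2],[29,4],[30,1],[31,4],[38,4]]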